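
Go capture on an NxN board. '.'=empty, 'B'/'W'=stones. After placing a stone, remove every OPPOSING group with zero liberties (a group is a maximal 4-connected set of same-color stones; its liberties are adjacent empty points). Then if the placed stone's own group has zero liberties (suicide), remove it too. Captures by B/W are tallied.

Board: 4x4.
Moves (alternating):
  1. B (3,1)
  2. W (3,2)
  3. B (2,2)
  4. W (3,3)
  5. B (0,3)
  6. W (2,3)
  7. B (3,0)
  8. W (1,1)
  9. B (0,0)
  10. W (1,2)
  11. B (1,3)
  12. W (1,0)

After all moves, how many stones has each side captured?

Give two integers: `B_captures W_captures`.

Move 1: B@(3,1) -> caps B=0 W=0
Move 2: W@(3,2) -> caps B=0 W=0
Move 3: B@(2,2) -> caps B=0 W=0
Move 4: W@(3,3) -> caps B=0 W=0
Move 5: B@(0,3) -> caps B=0 W=0
Move 6: W@(2,3) -> caps B=0 W=0
Move 7: B@(3,0) -> caps B=0 W=0
Move 8: W@(1,1) -> caps B=0 W=0
Move 9: B@(0,0) -> caps B=0 W=0
Move 10: W@(1,2) -> caps B=0 W=0
Move 11: B@(1,3) -> caps B=3 W=0
Move 12: W@(1,0) -> caps B=3 W=0

Answer: 3 0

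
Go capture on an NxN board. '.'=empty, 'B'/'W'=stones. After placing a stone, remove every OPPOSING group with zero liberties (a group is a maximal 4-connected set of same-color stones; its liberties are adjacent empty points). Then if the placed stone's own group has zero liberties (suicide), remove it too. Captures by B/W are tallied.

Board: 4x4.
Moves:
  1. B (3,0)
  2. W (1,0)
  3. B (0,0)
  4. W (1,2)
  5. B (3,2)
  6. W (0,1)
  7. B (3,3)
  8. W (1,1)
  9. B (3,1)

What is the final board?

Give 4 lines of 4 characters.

Answer: .W..
WWW.
....
BBBB

Derivation:
Move 1: B@(3,0) -> caps B=0 W=0
Move 2: W@(1,0) -> caps B=0 W=0
Move 3: B@(0,0) -> caps B=0 W=0
Move 4: W@(1,2) -> caps B=0 W=0
Move 5: B@(3,2) -> caps B=0 W=0
Move 6: W@(0,1) -> caps B=0 W=1
Move 7: B@(3,3) -> caps B=0 W=1
Move 8: W@(1,1) -> caps B=0 W=1
Move 9: B@(3,1) -> caps B=0 W=1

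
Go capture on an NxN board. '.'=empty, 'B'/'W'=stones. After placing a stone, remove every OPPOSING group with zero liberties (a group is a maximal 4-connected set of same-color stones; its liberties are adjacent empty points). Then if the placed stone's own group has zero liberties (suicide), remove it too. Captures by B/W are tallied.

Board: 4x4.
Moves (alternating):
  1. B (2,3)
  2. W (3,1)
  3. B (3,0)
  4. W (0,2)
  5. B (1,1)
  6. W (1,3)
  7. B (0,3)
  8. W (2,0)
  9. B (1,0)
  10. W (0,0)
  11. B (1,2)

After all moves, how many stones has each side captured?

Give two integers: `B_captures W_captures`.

Move 1: B@(2,3) -> caps B=0 W=0
Move 2: W@(3,1) -> caps B=0 W=0
Move 3: B@(3,0) -> caps B=0 W=0
Move 4: W@(0,2) -> caps B=0 W=0
Move 5: B@(1,1) -> caps B=0 W=0
Move 6: W@(1,3) -> caps B=0 W=0
Move 7: B@(0,3) -> caps B=0 W=0
Move 8: W@(2,0) -> caps B=0 W=1
Move 9: B@(1,0) -> caps B=0 W=1
Move 10: W@(0,0) -> caps B=0 W=1
Move 11: B@(1,2) -> caps B=0 W=1

Answer: 0 1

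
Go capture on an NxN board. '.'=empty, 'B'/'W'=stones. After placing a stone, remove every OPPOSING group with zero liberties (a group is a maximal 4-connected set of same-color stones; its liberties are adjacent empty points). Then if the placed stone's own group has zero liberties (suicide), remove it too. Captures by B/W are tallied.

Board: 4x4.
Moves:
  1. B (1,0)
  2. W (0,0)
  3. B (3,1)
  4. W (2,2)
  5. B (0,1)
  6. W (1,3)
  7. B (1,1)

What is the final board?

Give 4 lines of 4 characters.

Answer: .B..
BB.W
..W.
.B..

Derivation:
Move 1: B@(1,0) -> caps B=0 W=0
Move 2: W@(0,0) -> caps B=0 W=0
Move 3: B@(3,1) -> caps B=0 W=0
Move 4: W@(2,2) -> caps B=0 W=0
Move 5: B@(0,1) -> caps B=1 W=0
Move 6: W@(1,3) -> caps B=1 W=0
Move 7: B@(1,1) -> caps B=1 W=0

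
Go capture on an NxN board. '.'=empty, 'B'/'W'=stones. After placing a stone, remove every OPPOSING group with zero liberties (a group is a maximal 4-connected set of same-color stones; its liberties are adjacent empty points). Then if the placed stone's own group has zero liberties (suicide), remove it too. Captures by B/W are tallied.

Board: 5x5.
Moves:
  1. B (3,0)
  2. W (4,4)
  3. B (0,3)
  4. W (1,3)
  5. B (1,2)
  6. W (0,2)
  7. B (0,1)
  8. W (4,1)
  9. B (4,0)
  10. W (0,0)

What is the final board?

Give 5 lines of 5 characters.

Move 1: B@(3,0) -> caps B=0 W=0
Move 2: W@(4,4) -> caps B=0 W=0
Move 3: B@(0,3) -> caps B=0 W=0
Move 4: W@(1,3) -> caps B=0 W=0
Move 5: B@(1,2) -> caps B=0 W=0
Move 6: W@(0,2) -> caps B=0 W=0
Move 7: B@(0,1) -> caps B=1 W=0
Move 8: W@(4,1) -> caps B=1 W=0
Move 9: B@(4,0) -> caps B=1 W=0
Move 10: W@(0,0) -> caps B=1 W=0

Answer: WB.B.
..BW.
.....
B....
BW..W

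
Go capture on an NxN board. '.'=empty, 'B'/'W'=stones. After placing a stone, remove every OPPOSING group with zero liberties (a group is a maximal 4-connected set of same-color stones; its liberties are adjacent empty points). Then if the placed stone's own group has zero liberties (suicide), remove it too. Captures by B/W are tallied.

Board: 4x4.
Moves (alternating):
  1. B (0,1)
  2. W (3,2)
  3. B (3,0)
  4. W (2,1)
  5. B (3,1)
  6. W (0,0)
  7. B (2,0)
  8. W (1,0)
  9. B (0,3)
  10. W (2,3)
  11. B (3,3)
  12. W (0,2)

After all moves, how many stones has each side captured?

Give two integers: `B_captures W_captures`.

Move 1: B@(0,1) -> caps B=0 W=0
Move 2: W@(3,2) -> caps B=0 W=0
Move 3: B@(3,0) -> caps B=0 W=0
Move 4: W@(2,1) -> caps B=0 W=0
Move 5: B@(3,1) -> caps B=0 W=0
Move 6: W@(0,0) -> caps B=0 W=0
Move 7: B@(2,0) -> caps B=0 W=0
Move 8: W@(1,0) -> caps B=0 W=3
Move 9: B@(0,3) -> caps B=0 W=3
Move 10: W@(2,3) -> caps B=0 W=3
Move 11: B@(3,3) -> caps B=0 W=3
Move 12: W@(0,2) -> caps B=0 W=3

Answer: 0 3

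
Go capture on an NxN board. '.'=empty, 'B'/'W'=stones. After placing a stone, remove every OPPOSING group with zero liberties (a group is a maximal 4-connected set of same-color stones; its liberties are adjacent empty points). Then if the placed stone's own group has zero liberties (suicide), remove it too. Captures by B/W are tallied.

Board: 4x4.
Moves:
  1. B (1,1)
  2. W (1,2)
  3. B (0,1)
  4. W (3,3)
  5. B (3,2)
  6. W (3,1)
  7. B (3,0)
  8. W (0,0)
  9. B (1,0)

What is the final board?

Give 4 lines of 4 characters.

Move 1: B@(1,1) -> caps B=0 W=0
Move 2: W@(1,2) -> caps B=0 W=0
Move 3: B@(0,1) -> caps B=0 W=0
Move 4: W@(3,3) -> caps B=0 W=0
Move 5: B@(3,2) -> caps B=0 W=0
Move 6: W@(3,1) -> caps B=0 W=0
Move 7: B@(3,0) -> caps B=0 W=0
Move 8: W@(0,0) -> caps B=0 W=0
Move 9: B@(1,0) -> caps B=1 W=0

Answer: .B..
BBW.
....
BWBW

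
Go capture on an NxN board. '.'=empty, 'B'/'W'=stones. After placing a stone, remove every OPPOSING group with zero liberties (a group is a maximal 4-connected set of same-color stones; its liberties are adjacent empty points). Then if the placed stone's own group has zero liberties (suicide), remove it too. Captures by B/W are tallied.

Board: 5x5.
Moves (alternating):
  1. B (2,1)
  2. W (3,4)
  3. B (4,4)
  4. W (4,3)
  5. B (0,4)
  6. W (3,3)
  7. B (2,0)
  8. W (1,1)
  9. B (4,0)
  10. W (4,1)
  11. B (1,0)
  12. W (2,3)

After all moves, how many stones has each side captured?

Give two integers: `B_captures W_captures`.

Answer: 0 1

Derivation:
Move 1: B@(2,1) -> caps B=0 W=0
Move 2: W@(3,4) -> caps B=0 W=0
Move 3: B@(4,4) -> caps B=0 W=0
Move 4: W@(4,3) -> caps B=0 W=1
Move 5: B@(0,4) -> caps B=0 W=1
Move 6: W@(3,3) -> caps B=0 W=1
Move 7: B@(2,0) -> caps B=0 W=1
Move 8: W@(1,1) -> caps B=0 W=1
Move 9: B@(4,0) -> caps B=0 W=1
Move 10: W@(4,1) -> caps B=0 W=1
Move 11: B@(1,0) -> caps B=0 W=1
Move 12: W@(2,3) -> caps B=0 W=1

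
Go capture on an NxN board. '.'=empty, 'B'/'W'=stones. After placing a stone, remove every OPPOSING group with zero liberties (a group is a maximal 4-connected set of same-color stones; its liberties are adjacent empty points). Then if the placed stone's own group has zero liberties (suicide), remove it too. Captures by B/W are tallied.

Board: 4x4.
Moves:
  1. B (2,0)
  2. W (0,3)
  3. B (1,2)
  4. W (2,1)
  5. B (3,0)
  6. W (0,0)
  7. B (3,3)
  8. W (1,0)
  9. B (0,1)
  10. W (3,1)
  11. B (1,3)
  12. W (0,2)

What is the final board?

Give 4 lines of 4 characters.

Answer: WB..
W.BB
.W..
.W.B

Derivation:
Move 1: B@(2,0) -> caps B=0 W=0
Move 2: W@(0,3) -> caps B=0 W=0
Move 3: B@(1,2) -> caps B=0 W=0
Move 4: W@(2,1) -> caps B=0 W=0
Move 5: B@(3,0) -> caps B=0 W=0
Move 6: W@(0,0) -> caps B=0 W=0
Move 7: B@(3,3) -> caps B=0 W=0
Move 8: W@(1,0) -> caps B=0 W=0
Move 9: B@(0,1) -> caps B=0 W=0
Move 10: W@(3,1) -> caps B=0 W=2
Move 11: B@(1,3) -> caps B=0 W=2
Move 12: W@(0,2) -> caps B=0 W=2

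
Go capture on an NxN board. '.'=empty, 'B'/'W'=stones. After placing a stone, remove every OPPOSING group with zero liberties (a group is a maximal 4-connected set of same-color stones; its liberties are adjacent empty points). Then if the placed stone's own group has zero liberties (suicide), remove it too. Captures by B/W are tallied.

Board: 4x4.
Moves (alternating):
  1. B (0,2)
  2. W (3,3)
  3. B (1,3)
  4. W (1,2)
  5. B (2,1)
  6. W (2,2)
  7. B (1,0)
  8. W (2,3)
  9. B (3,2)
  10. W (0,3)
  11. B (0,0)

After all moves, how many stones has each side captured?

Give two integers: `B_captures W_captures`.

Move 1: B@(0,2) -> caps B=0 W=0
Move 2: W@(3,3) -> caps B=0 W=0
Move 3: B@(1,3) -> caps B=0 W=0
Move 4: W@(1,2) -> caps B=0 W=0
Move 5: B@(2,1) -> caps B=0 W=0
Move 6: W@(2,2) -> caps B=0 W=0
Move 7: B@(1,0) -> caps B=0 W=0
Move 8: W@(2,3) -> caps B=0 W=0
Move 9: B@(3,2) -> caps B=0 W=0
Move 10: W@(0,3) -> caps B=0 W=1
Move 11: B@(0,0) -> caps B=0 W=1

Answer: 0 1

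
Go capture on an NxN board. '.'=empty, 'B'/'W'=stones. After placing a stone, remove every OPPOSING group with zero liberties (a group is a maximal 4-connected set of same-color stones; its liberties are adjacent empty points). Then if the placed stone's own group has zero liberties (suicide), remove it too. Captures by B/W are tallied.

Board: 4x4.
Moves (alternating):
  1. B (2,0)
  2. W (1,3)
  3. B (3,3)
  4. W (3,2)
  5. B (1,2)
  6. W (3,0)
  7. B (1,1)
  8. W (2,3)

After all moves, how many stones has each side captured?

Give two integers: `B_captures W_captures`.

Move 1: B@(2,0) -> caps B=0 W=0
Move 2: W@(1,3) -> caps B=0 W=0
Move 3: B@(3,3) -> caps B=0 W=0
Move 4: W@(3,2) -> caps B=0 W=0
Move 5: B@(1,2) -> caps B=0 W=0
Move 6: W@(3,0) -> caps B=0 W=0
Move 7: B@(1,1) -> caps B=0 W=0
Move 8: W@(2,3) -> caps B=0 W=1

Answer: 0 1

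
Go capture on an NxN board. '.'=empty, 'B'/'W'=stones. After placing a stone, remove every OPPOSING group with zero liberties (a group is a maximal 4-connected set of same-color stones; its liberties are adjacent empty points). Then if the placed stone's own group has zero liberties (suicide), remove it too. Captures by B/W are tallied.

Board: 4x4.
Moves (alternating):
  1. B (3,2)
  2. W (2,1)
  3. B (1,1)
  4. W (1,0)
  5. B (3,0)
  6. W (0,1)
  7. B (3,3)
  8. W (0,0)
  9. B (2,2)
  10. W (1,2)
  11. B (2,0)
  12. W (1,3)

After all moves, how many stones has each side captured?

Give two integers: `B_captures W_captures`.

Answer: 0 1

Derivation:
Move 1: B@(3,2) -> caps B=0 W=0
Move 2: W@(2,1) -> caps B=0 W=0
Move 3: B@(1,1) -> caps B=0 W=0
Move 4: W@(1,0) -> caps B=0 W=0
Move 5: B@(3,0) -> caps B=0 W=0
Move 6: W@(0,1) -> caps B=0 W=0
Move 7: B@(3,3) -> caps B=0 W=0
Move 8: W@(0,0) -> caps B=0 W=0
Move 9: B@(2,2) -> caps B=0 W=0
Move 10: W@(1,2) -> caps B=0 W=1
Move 11: B@(2,0) -> caps B=0 W=1
Move 12: W@(1,3) -> caps B=0 W=1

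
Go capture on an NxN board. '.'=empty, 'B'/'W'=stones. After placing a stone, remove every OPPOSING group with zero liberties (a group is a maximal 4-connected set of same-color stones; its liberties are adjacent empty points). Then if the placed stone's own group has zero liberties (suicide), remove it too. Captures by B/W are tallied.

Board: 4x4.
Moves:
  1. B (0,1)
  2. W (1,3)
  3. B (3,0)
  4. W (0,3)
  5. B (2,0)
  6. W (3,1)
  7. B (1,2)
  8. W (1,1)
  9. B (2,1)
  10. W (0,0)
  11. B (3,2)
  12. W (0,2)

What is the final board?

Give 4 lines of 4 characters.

Answer: W.WW
.WBW
BB..
B.B.

Derivation:
Move 1: B@(0,1) -> caps B=0 W=0
Move 2: W@(1,3) -> caps B=0 W=0
Move 3: B@(3,0) -> caps B=0 W=0
Move 4: W@(0,3) -> caps B=0 W=0
Move 5: B@(2,0) -> caps B=0 W=0
Move 6: W@(3,1) -> caps B=0 W=0
Move 7: B@(1,2) -> caps B=0 W=0
Move 8: W@(1,1) -> caps B=0 W=0
Move 9: B@(2,1) -> caps B=0 W=0
Move 10: W@(0,0) -> caps B=0 W=0
Move 11: B@(3,2) -> caps B=1 W=0
Move 12: W@(0,2) -> caps B=1 W=1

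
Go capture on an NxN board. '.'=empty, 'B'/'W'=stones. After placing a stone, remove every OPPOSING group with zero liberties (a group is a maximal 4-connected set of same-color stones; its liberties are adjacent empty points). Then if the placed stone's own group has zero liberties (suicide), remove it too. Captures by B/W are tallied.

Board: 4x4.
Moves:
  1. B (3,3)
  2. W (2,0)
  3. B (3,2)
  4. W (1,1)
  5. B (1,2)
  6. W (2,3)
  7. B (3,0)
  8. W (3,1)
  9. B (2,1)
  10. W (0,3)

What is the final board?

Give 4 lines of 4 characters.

Move 1: B@(3,3) -> caps B=0 W=0
Move 2: W@(2,0) -> caps B=0 W=0
Move 3: B@(3,2) -> caps B=0 W=0
Move 4: W@(1,1) -> caps B=0 W=0
Move 5: B@(1,2) -> caps B=0 W=0
Move 6: W@(2,3) -> caps B=0 W=0
Move 7: B@(3,0) -> caps B=0 W=0
Move 8: W@(3,1) -> caps B=0 W=1
Move 9: B@(2,1) -> caps B=0 W=1
Move 10: W@(0,3) -> caps B=0 W=1

Answer: ...W
.WB.
WB.W
.WBB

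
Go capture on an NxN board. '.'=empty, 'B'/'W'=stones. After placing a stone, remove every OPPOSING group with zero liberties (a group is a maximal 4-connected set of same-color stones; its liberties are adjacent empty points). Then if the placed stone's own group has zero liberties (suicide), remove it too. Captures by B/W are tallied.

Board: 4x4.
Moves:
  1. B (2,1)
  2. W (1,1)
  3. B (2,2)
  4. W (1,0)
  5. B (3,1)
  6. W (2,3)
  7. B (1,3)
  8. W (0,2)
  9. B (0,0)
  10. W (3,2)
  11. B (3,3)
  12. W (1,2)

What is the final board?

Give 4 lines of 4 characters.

Move 1: B@(2,1) -> caps B=0 W=0
Move 2: W@(1,1) -> caps B=0 W=0
Move 3: B@(2,2) -> caps B=0 W=0
Move 4: W@(1,0) -> caps B=0 W=0
Move 5: B@(3,1) -> caps B=0 W=0
Move 6: W@(2,3) -> caps B=0 W=0
Move 7: B@(1,3) -> caps B=0 W=0
Move 8: W@(0,2) -> caps B=0 W=0
Move 9: B@(0,0) -> caps B=0 W=0
Move 10: W@(3,2) -> caps B=0 W=0
Move 11: B@(3,3) -> caps B=2 W=0
Move 12: W@(1,2) -> caps B=2 W=0

Answer: B.W.
WWWB
.BB.
.B.B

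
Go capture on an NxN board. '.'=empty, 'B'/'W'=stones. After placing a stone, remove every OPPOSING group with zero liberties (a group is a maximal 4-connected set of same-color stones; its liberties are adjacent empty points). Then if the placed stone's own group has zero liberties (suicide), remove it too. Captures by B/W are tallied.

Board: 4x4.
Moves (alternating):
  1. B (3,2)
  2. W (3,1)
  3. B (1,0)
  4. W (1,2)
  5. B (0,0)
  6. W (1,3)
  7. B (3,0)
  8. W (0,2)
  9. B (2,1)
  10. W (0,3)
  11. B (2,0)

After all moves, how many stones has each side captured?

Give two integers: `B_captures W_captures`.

Move 1: B@(3,2) -> caps B=0 W=0
Move 2: W@(3,1) -> caps B=0 W=0
Move 3: B@(1,0) -> caps B=0 W=0
Move 4: W@(1,2) -> caps B=0 W=0
Move 5: B@(0,0) -> caps B=0 W=0
Move 6: W@(1,3) -> caps B=0 W=0
Move 7: B@(3,0) -> caps B=0 W=0
Move 8: W@(0,2) -> caps B=0 W=0
Move 9: B@(2,1) -> caps B=1 W=0
Move 10: W@(0,3) -> caps B=1 W=0
Move 11: B@(2,0) -> caps B=1 W=0

Answer: 1 0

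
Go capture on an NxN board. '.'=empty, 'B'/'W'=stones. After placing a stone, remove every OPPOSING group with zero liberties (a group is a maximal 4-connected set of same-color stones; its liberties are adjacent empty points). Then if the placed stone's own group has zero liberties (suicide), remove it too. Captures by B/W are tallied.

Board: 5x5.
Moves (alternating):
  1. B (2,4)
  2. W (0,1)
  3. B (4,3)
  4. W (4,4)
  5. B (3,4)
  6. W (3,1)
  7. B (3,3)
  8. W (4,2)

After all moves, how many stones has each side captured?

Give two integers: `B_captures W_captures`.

Answer: 1 0

Derivation:
Move 1: B@(2,4) -> caps B=0 W=0
Move 2: W@(0,1) -> caps B=0 W=0
Move 3: B@(4,3) -> caps B=0 W=0
Move 4: W@(4,4) -> caps B=0 W=0
Move 5: B@(3,4) -> caps B=1 W=0
Move 6: W@(3,1) -> caps B=1 W=0
Move 7: B@(3,3) -> caps B=1 W=0
Move 8: W@(4,2) -> caps B=1 W=0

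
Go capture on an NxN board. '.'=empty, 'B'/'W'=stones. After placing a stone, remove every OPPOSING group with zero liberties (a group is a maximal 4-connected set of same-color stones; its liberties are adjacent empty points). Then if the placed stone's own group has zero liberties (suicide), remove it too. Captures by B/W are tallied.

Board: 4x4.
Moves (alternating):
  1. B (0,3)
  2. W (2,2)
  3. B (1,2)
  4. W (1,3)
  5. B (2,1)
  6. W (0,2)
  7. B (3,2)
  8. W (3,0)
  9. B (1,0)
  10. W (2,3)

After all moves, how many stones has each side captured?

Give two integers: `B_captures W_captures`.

Move 1: B@(0,3) -> caps B=0 W=0
Move 2: W@(2,2) -> caps B=0 W=0
Move 3: B@(1,2) -> caps B=0 W=0
Move 4: W@(1,3) -> caps B=0 W=0
Move 5: B@(2,1) -> caps B=0 W=0
Move 6: W@(0,2) -> caps B=0 W=1
Move 7: B@(3,2) -> caps B=0 W=1
Move 8: W@(3,0) -> caps B=0 W=1
Move 9: B@(1,0) -> caps B=0 W=1
Move 10: W@(2,3) -> caps B=0 W=1

Answer: 0 1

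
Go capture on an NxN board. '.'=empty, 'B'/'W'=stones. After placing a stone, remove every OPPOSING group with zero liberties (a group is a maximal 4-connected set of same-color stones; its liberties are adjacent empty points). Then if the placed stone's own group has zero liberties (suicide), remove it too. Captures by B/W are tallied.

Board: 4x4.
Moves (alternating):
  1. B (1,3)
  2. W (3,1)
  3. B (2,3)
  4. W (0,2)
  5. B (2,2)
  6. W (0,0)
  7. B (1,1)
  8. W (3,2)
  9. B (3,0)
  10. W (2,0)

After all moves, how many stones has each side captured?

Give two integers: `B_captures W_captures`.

Answer: 0 1

Derivation:
Move 1: B@(1,3) -> caps B=0 W=0
Move 2: W@(3,1) -> caps B=0 W=0
Move 3: B@(2,3) -> caps B=0 W=0
Move 4: W@(0,2) -> caps B=0 W=0
Move 5: B@(2,2) -> caps B=0 W=0
Move 6: W@(0,0) -> caps B=0 W=0
Move 7: B@(1,1) -> caps B=0 W=0
Move 8: W@(3,2) -> caps B=0 W=0
Move 9: B@(3,0) -> caps B=0 W=0
Move 10: W@(2,0) -> caps B=0 W=1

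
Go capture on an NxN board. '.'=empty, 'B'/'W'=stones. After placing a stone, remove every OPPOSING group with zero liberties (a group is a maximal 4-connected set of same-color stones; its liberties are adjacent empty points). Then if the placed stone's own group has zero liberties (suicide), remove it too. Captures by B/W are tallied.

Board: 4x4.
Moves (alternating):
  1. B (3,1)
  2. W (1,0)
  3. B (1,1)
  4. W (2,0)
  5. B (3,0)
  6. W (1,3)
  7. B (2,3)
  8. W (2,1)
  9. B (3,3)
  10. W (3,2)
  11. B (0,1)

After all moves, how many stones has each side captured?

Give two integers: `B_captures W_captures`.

Answer: 0 2

Derivation:
Move 1: B@(3,1) -> caps B=0 W=0
Move 2: W@(1,0) -> caps B=0 W=0
Move 3: B@(1,1) -> caps B=0 W=0
Move 4: W@(2,0) -> caps B=0 W=0
Move 5: B@(3,0) -> caps B=0 W=0
Move 6: W@(1,3) -> caps B=0 W=0
Move 7: B@(2,3) -> caps B=0 W=0
Move 8: W@(2,1) -> caps B=0 W=0
Move 9: B@(3,3) -> caps B=0 W=0
Move 10: W@(3,2) -> caps B=0 W=2
Move 11: B@(0,1) -> caps B=0 W=2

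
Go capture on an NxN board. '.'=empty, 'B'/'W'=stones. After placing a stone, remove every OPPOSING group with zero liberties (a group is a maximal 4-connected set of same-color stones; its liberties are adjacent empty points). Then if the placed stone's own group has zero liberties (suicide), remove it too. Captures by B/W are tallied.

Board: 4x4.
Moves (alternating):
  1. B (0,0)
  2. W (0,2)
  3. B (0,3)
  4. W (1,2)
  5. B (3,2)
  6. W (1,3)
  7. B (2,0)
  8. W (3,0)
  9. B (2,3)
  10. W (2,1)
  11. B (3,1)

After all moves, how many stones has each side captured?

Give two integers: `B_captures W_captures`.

Answer: 1 1

Derivation:
Move 1: B@(0,0) -> caps B=0 W=0
Move 2: W@(0,2) -> caps B=0 W=0
Move 3: B@(0,3) -> caps B=0 W=0
Move 4: W@(1,2) -> caps B=0 W=0
Move 5: B@(3,2) -> caps B=0 W=0
Move 6: W@(1,3) -> caps B=0 W=1
Move 7: B@(2,0) -> caps B=0 W=1
Move 8: W@(3,0) -> caps B=0 W=1
Move 9: B@(2,3) -> caps B=0 W=1
Move 10: W@(2,1) -> caps B=0 W=1
Move 11: B@(3,1) -> caps B=1 W=1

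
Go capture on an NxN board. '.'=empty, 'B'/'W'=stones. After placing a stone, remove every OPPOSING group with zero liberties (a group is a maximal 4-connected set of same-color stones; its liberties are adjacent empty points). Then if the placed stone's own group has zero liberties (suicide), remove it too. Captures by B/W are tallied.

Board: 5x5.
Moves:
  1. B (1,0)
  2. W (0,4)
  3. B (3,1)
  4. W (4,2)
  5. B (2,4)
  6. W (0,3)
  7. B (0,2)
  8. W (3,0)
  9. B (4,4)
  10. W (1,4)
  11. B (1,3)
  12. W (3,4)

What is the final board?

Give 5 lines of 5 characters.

Answer: ..B..
B..B.
....B
WB..W
..W.B

Derivation:
Move 1: B@(1,0) -> caps B=0 W=0
Move 2: W@(0,4) -> caps B=0 W=0
Move 3: B@(3,1) -> caps B=0 W=0
Move 4: W@(4,2) -> caps B=0 W=0
Move 5: B@(2,4) -> caps B=0 W=0
Move 6: W@(0,3) -> caps B=0 W=0
Move 7: B@(0,2) -> caps B=0 W=0
Move 8: W@(3,0) -> caps B=0 W=0
Move 9: B@(4,4) -> caps B=0 W=0
Move 10: W@(1,4) -> caps B=0 W=0
Move 11: B@(1,3) -> caps B=3 W=0
Move 12: W@(3,4) -> caps B=3 W=0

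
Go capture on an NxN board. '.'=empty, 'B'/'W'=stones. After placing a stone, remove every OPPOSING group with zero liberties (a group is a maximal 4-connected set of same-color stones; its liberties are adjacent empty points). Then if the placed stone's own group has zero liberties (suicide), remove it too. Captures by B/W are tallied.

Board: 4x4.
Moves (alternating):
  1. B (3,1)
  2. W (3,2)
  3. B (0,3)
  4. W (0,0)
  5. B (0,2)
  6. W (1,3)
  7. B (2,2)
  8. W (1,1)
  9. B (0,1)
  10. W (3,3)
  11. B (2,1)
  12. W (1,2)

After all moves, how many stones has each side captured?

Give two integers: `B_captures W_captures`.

Answer: 0 3

Derivation:
Move 1: B@(3,1) -> caps B=0 W=0
Move 2: W@(3,2) -> caps B=0 W=0
Move 3: B@(0,3) -> caps B=0 W=0
Move 4: W@(0,0) -> caps B=0 W=0
Move 5: B@(0,2) -> caps B=0 W=0
Move 6: W@(1,3) -> caps B=0 W=0
Move 7: B@(2,2) -> caps B=0 W=0
Move 8: W@(1,1) -> caps B=0 W=0
Move 9: B@(0,1) -> caps B=0 W=0
Move 10: W@(3,3) -> caps B=0 W=0
Move 11: B@(2,1) -> caps B=0 W=0
Move 12: W@(1,2) -> caps B=0 W=3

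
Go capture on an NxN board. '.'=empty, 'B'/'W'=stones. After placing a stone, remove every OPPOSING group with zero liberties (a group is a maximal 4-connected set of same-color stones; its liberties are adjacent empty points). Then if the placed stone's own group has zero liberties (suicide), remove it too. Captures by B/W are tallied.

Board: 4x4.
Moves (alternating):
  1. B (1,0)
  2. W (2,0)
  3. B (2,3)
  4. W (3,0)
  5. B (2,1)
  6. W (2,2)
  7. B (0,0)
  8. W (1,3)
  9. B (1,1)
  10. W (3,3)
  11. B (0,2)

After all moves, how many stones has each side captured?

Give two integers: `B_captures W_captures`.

Answer: 0 1

Derivation:
Move 1: B@(1,0) -> caps B=0 W=0
Move 2: W@(2,0) -> caps B=0 W=0
Move 3: B@(2,3) -> caps B=0 W=0
Move 4: W@(3,0) -> caps B=0 W=0
Move 5: B@(2,1) -> caps B=0 W=0
Move 6: W@(2,2) -> caps B=0 W=0
Move 7: B@(0,0) -> caps B=0 W=0
Move 8: W@(1,3) -> caps B=0 W=0
Move 9: B@(1,1) -> caps B=0 W=0
Move 10: W@(3,3) -> caps B=0 W=1
Move 11: B@(0,2) -> caps B=0 W=1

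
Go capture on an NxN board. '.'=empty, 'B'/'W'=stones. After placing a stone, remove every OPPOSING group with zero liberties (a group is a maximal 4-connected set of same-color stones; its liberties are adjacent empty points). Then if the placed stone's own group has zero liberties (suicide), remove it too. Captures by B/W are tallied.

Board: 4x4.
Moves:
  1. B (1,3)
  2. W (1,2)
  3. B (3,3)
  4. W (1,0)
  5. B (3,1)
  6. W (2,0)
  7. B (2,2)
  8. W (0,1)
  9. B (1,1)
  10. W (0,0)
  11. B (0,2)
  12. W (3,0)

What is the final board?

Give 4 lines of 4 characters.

Move 1: B@(1,3) -> caps B=0 W=0
Move 2: W@(1,2) -> caps B=0 W=0
Move 3: B@(3,3) -> caps B=0 W=0
Move 4: W@(1,0) -> caps B=0 W=0
Move 5: B@(3,1) -> caps B=0 W=0
Move 6: W@(2,0) -> caps B=0 W=0
Move 7: B@(2,2) -> caps B=0 W=0
Move 8: W@(0,1) -> caps B=0 W=0
Move 9: B@(1,1) -> caps B=0 W=0
Move 10: W@(0,0) -> caps B=0 W=0
Move 11: B@(0,2) -> caps B=1 W=0
Move 12: W@(3,0) -> caps B=1 W=0

Answer: WWB.
WB.B
W.B.
WB.B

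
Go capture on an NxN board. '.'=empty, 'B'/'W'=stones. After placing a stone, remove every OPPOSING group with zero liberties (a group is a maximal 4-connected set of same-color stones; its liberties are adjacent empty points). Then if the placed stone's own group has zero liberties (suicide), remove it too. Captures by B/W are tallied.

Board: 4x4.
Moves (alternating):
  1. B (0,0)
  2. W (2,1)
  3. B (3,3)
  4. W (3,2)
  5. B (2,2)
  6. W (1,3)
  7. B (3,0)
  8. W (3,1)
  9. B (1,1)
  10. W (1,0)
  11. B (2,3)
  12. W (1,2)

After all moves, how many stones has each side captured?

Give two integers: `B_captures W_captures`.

Move 1: B@(0,0) -> caps B=0 W=0
Move 2: W@(2,1) -> caps B=0 W=0
Move 3: B@(3,3) -> caps B=0 W=0
Move 4: W@(3,2) -> caps B=0 W=0
Move 5: B@(2,2) -> caps B=0 W=0
Move 6: W@(1,3) -> caps B=0 W=0
Move 7: B@(3,0) -> caps B=0 W=0
Move 8: W@(3,1) -> caps B=0 W=0
Move 9: B@(1,1) -> caps B=0 W=0
Move 10: W@(1,0) -> caps B=0 W=0
Move 11: B@(2,3) -> caps B=0 W=0
Move 12: W@(1,2) -> caps B=0 W=3

Answer: 0 3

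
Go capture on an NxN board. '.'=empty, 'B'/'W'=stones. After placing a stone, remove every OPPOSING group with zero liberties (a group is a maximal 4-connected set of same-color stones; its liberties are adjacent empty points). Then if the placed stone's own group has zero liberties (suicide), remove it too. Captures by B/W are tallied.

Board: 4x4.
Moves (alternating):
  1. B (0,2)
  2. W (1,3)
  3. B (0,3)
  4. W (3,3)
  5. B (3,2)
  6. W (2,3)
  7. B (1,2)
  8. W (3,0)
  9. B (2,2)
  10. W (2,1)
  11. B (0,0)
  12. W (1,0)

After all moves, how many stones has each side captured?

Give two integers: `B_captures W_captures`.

Move 1: B@(0,2) -> caps B=0 W=0
Move 2: W@(1,3) -> caps B=0 W=0
Move 3: B@(0,3) -> caps B=0 W=0
Move 4: W@(3,3) -> caps B=0 W=0
Move 5: B@(3,2) -> caps B=0 W=0
Move 6: W@(2,3) -> caps B=0 W=0
Move 7: B@(1,2) -> caps B=0 W=0
Move 8: W@(3,0) -> caps B=0 W=0
Move 9: B@(2,2) -> caps B=3 W=0
Move 10: W@(2,1) -> caps B=3 W=0
Move 11: B@(0,0) -> caps B=3 W=0
Move 12: W@(1,0) -> caps B=3 W=0

Answer: 3 0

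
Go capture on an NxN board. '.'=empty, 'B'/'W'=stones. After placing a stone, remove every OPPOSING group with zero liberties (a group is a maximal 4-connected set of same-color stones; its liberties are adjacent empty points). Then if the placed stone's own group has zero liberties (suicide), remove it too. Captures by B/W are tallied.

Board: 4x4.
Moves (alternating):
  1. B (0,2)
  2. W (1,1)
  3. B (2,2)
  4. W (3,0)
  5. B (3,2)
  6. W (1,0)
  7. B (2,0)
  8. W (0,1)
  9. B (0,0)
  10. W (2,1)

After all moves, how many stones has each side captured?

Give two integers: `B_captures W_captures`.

Move 1: B@(0,2) -> caps B=0 W=0
Move 2: W@(1,1) -> caps B=0 W=0
Move 3: B@(2,2) -> caps B=0 W=0
Move 4: W@(3,0) -> caps B=0 W=0
Move 5: B@(3,2) -> caps B=0 W=0
Move 6: W@(1,0) -> caps B=0 W=0
Move 7: B@(2,0) -> caps B=0 W=0
Move 8: W@(0,1) -> caps B=0 W=0
Move 9: B@(0,0) -> caps B=0 W=0
Move 10: W@(2,1) -> caps B=0 W=1

Answer: 0 1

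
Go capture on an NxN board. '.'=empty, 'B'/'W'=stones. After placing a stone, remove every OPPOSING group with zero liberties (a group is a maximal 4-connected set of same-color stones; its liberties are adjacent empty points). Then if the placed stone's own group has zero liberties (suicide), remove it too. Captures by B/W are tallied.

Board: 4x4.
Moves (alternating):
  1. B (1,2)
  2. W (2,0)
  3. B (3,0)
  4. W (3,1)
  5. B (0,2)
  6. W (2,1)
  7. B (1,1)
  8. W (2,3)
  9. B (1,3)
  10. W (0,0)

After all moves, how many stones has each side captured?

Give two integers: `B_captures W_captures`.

Move 1: B@(1,2) -> caps B=0 W=0
Move 2: W@(2,0) -> caps B=0 W=0
Move 3: B@(3,0) -> caps B=0 W=0
Move 4: W@(3,1) -> caps B=0 W=1
Move 5: B@(0,2) -> caps B=0 W=1
Move 6: W@(2,1) -> caps B=0 W=1
Move 7: B@(1,1) -> caps B=0 W=1
Move 8: W@(2,3) -> caps B=0 W=1
Move 9: B@(1,3) -> caps B=0 W=1
Move 10: W@(0,0) -> caps B=0 W=1

Answer: 0 1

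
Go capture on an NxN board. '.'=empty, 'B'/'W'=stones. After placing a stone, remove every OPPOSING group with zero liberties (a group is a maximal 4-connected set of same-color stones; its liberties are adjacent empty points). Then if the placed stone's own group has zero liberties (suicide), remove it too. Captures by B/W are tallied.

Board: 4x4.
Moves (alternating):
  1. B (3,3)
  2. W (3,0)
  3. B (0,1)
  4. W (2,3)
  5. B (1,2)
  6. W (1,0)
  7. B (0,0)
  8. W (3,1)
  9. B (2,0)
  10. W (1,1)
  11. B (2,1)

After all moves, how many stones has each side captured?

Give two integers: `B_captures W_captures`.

Move 1: B@(3,3) -> caps B=0 W=0
Move 2: W@(3,0) -> caps B=0 W=0
Move 3: B@(0,1) -> caps B=0 W=0
Move 4: W@(2,3) -> caps B=0 W=0
Move 5: B@(1,2) -> caps B=0 W=0
Move 6: W@(1,0) -> caps B=0 W=0
Move 7: B@(0,0) -> caps B=0 W=0
Move 8: W@(3,1) -> caps B=0 W=0
Move 9: B@(2,0) -> caps B=0 W=0
Move 10: W@(1,1) -> caps B=0 W=0
Move 11: B@(2,1) -> caps B=2 W=0

Answer: 2 0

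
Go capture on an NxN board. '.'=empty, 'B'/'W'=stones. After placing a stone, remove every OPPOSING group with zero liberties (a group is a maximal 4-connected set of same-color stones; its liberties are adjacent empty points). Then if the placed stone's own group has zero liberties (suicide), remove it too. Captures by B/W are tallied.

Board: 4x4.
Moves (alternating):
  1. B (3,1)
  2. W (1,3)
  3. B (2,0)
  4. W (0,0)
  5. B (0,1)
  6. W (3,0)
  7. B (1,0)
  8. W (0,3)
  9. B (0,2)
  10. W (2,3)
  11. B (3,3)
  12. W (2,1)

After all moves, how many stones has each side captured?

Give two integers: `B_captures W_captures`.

Move 1: B@(3,1) -> caps B=0 W=0
Move 2: W@(1,3) -> caps B=0 W=0
Move 3: B@(2,0) -> caps B=0 W=0
Move 4: W@(0,0) -> caps B=0 W=0
Move 5: B@(0,1) -> caps B=0 W=0
Move 6: W@(3,0) -> caps B=0 W=0
Move 7: B@(1,0) -> caps B=1 W=0
Move 8: W@(0,3) -> caps B=1 W=0
Move 9: B@(0,2) -> caps B=1 W=0
Move 10: W@(2,3) -> caps B=1 W=0
Move 11: B@(3,3) -> caps B=1 W=0
Move 12: W@(2,1) -> caps B=1 W=0

Answer: 1 0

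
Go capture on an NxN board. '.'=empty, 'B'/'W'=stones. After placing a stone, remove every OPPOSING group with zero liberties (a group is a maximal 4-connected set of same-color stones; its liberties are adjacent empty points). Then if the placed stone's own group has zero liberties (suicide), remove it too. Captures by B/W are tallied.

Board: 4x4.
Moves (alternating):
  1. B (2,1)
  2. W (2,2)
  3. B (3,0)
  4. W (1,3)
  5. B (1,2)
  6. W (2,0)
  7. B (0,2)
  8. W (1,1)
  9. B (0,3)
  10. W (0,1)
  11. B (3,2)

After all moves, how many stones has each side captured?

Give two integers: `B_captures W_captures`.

Answer: 0 3

Derivation:
Move 1: B@(2,1) -> caps B=0 W=0
Move 2: W@(2,2) -> caps B=0 W=0
Move 3: B@(3,0) -> caps B=0 W=0
Move 4: W@(1,3) -> caps B=0 W=0
Move 5: B@(1,2) -> caps B=0 W=0
Move 6: W@(2,0) -> caps B=0 W=0
Move 7: B@(0,2) -> caps B=0 W=0
Move 8: W@(1,1) -> caps B=0 W=0
Move 9: B@(0,3) -> caps B=0 W=0
Move 10: W@(0,1) -> caps B=0 W=3
Move 11: B@(3,2) -> caps B=0 W=3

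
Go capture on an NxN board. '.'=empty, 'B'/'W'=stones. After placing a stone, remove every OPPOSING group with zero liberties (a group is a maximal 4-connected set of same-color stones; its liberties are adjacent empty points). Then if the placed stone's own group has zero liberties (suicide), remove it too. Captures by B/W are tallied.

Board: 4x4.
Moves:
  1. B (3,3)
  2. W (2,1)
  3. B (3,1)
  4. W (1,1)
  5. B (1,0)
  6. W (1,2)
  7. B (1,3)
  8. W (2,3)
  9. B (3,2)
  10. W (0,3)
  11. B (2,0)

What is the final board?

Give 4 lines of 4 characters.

Move 1: B@(3,3) -> caps B=0 W=0
Move 2: W@(2,1) -> caps B=0 W=0
Move 3: B@(3,1) -> caps B=0 W=0
Move 4: W@(1,1) -> caps B=0 W=0
Move 5: B@(1,0) -> caps B=0 W=0
Move 6: W@(1,2) -> caps B=0 W=0
Move 7: B@(1,3) -> caps B=0 W=0
Move 8: W@(2,3) -> caps B=0 W=0
Move 9: B@(3,2) -> caps B=0 W=0
Move 10: W@(0,3) -> caps B=0 W=1
Move 11: B@(2,0) -> caps B=0 W=1

Answer: ...W
BWW.
BW.W
.BBB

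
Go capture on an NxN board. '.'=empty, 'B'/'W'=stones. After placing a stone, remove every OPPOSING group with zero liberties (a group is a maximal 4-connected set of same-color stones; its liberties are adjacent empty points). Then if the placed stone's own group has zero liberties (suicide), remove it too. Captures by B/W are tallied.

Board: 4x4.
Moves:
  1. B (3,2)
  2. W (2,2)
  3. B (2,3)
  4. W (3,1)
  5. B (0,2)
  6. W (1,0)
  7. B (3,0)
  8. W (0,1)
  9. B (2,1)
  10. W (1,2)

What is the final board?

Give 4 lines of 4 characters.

Answer: .WB.
W.W.
.BWB
B.B.

Derivation:
Move 1: B@(3,2) -> caps B=0 W=0
Move 2: W@(2,2) -> caps B=0 W=0
Move 3: B@(2,3) -> caps B=0 W=0
Move 4: W@(3,1) -> caps B=0 W=0
Move 5: B@(0,2) -> caps B=0 W=0
Move 6: W@(1,0) -> caps B=0 W=0
Move 7: B@(3,0) -> caps B=0 W=0
Move 8: W@(0,1) -> caps B=0 W=0
Move 9: B@(2,1) -> caps B=1 W=0
Move 10: W@(1,2) -> caps B=1 W=0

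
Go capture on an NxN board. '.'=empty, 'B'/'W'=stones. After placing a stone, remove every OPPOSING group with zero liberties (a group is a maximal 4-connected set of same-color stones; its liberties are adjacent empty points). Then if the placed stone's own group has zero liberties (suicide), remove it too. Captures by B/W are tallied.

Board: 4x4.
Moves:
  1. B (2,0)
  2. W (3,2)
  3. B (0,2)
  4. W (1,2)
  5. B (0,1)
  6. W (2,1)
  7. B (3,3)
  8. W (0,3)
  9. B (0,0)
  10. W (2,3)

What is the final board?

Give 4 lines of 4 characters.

Answer: BBBW
..W.
BW.W
..W.

Derivation:
Move 1: B@(2,0) -> caps B=0 W=0
Move 2: W@(3,2) -> caps B=0 W=0
Move 3: B@(0,2) -> caps B=0 W=0
Move 4: W@(1,2) -> caps B=0 W=0
Move 5: B@(0,1) -> caps B=0 W=0
Move 6: W@(2,1) -> caps B=0 W=0
Move 7: B@(3,3) -> caps B=0 W=0
Move 8: W@(0,3) -> caps B=0 W=0
Move 9: B@(0,0) -> caps B=0 W=0
Move 10: W@(2,3) -> caps B=0 W=1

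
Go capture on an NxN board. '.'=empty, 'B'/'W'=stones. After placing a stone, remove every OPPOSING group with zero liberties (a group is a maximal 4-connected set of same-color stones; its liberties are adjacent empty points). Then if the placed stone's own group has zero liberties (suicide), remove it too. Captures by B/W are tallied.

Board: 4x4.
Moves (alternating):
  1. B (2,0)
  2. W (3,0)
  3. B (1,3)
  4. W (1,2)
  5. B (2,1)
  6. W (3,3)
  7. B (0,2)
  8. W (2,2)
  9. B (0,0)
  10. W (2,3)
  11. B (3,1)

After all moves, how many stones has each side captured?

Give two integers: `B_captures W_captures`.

Move 1: B@(2,0) -> caps B=0 W=0
Move 2: W@(3,0) -> caps B=0 W=0
Move 3: B@(1,3) -> caps B=0 W=0
Move 4: W@(1,2) -> caps B=0 W=0
Move 5: B@(2,1) -> caps B=0 W=0
Move 6: W@(3,3) -> caps B=0 W=0
Move 7: B@(0,2) -> caps B=0 W=0
Move 8: W@(2,2) -> caps B=0 W=0
Move 9: B@(0,0) -> caps B=0 W=0
Move 10: W@(2,3) -> caps B=0 W=0
Move 11: B@(3,1) -> caps B=1 W=0

Answer: 1 0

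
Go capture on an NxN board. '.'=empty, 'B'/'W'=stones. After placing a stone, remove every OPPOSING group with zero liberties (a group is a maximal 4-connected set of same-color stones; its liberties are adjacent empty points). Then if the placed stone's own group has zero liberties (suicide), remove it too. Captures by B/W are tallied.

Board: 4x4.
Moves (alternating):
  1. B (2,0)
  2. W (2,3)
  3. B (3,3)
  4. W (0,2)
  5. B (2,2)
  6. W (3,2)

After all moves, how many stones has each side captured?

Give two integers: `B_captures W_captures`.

Move 1: B@(2,0) -> caps B=0 W=0
Move 2: W@(2,3) -> caps B=0 W=0
Move 3: B@(3,3) -> caps B=0 W=0
Move 4: W@(0,2) -> caps B=0 W=0
Move 5: B@(2,2) -> caps B=0 W=0
Move 6: W@(3,2) -> caps B=0 W=1

Answer: 0 1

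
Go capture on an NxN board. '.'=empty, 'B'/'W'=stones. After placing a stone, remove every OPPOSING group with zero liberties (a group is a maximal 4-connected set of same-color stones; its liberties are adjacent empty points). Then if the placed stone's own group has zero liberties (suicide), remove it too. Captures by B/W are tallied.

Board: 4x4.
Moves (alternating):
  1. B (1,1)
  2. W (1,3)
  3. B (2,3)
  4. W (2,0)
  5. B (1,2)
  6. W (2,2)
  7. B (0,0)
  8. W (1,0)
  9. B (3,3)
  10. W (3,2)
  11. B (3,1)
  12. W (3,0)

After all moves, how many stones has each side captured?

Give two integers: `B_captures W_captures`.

Move 1: B@(1,1) -> caps B=0 W=0
Move 2: W@(1,3) -> caps B=0 W=0
Move 3: B@(2,3) -> caps B=0 W=0
Move 4: W@(2,0) -> caps B=0 W=0
Move 5: B@(1,2) -> caps B=0 W=0
Move 6: W@(2,2) -> caps B=0 W=0
Move 7: B@(0,0) -> caps B=0 W=0
Move 8: W@(1,0) -> caps B=0 W=0
Move 9: B@(3,3) -> caps B=0 W=0
Move 10: W@(3,2) -> caps B=0 W=2
Move 11: B@(3,1) -> caps B=0 W=2
Move 12: W@(3,0) -> caps B=0 W=2

Answer: 0 2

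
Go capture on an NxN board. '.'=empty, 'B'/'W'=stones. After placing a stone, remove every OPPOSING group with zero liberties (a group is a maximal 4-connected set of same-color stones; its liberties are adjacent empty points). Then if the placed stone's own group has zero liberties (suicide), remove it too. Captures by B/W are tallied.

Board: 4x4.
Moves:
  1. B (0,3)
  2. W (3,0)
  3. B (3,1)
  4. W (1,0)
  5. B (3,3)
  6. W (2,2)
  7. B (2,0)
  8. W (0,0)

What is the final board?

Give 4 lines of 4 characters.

Answer: W..B
W...
B.W.
.B.B

Derivation:
Move 1: B@(0,3) -> caps B=0 W=0
Move 2: W@(3,0) -> caps B=0 W=0
Move 3: B@(3,1) -> caps B=0 W=0
Move 4: W@(1,0) -> caps B=0 W=0
Move 5: B@(3,3) -> caps B=0 W=0
Move 6: W@(2,2) -> caps B=0 W=0
Move 7: B@(2,0) -> caps B=1 W=0
Move 8: W@(0,0) -> caps B=1 W=0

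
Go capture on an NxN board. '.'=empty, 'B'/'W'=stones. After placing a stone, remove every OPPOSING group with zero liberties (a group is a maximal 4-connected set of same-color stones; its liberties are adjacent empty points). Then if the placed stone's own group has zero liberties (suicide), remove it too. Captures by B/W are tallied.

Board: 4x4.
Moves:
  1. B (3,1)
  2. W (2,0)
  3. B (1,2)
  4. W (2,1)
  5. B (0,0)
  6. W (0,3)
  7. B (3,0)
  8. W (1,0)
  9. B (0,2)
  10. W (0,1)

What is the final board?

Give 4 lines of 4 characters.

Answer: .WBW
W.B.
WW..
BB..

Derivation:
Move 1: B@(3,1) -> caps B=0 W=0
Move 2: W@(2,0) -> caps B=0 W=0
Move 3: B@(1,2) -> caps B=0 W=0
Move 4: W@(2,1) -> caps B=0 W=0
Move 5: B@(0,0) -> caps B=0 W=0
Move 6: W@(0,3) -> caps B=0 W=0
Move 7: B@(3,0) -> caps B=0 W=0
Move 8: W@(1,0) -> caps B=0 W=0
Move 9: B@(0,2) -> caps B=0 W=0
Move 10: W@(0,1) -> caps B=0 W=1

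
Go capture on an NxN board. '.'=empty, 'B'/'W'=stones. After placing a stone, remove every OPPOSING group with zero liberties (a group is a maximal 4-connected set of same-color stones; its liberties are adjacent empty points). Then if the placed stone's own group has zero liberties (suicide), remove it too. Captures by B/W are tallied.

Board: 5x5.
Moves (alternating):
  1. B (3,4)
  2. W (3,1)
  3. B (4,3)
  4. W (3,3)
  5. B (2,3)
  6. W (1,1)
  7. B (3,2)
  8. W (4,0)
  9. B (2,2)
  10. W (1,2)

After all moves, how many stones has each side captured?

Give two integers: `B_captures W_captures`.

Move 1: B@(3,4) -> caps B=0 W=0
Move 2: W@(3,1) -> caps B=0 W=0
Move 3: B@(4,3) -> caps B=0 W=0
Move 4: W@(3,3) -> caps B=0 W=0
Move 5: B@(2,3) -> caps B=0 W=0
Move 6: W@(1,1) -> caps B=0 W=0
Move 7: B@(3,2) -> caps B=1 W=0
Move 8: W@(4,0) -> caps B=1 W=0
Move 9: B@(2,2) -> caps B=1 W=0
Move 10: W@(1,2) -> caps B=1 W=0

Answer: 1 0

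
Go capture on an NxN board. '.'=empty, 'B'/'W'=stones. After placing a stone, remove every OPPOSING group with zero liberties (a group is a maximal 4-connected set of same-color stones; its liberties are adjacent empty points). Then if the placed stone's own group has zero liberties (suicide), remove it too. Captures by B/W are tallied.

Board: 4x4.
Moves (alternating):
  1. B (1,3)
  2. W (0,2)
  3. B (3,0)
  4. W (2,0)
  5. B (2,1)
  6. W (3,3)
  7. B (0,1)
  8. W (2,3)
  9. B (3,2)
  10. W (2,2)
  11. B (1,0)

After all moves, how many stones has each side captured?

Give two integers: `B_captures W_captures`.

Answer: 1 0

Derivation:
Move 1: B@(1,3) -> caps B=0 W=0
Move 2: W@(0,2) -> caps B=0 W=0
Move 3: B@(3,0) -> caps B=0 W=0
Move 4: W@(2,0) -> caps B=0 W=0
Move 5: B@(2,1) -> caps B=0 W=0
Move 6: W@(3,3) -> caps B=0 W=0
Move 7: B@(0,1) -> caps B=0 W=0
Move 8: W@(2,3) -> caps B=0 W=0
Move 9: B@(3,2) -> caps B=0 W=0
Move 10: W@(2,2) -> caps B=0 W=0
Move 11: B@(1,0) -> caps B=1 W=0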